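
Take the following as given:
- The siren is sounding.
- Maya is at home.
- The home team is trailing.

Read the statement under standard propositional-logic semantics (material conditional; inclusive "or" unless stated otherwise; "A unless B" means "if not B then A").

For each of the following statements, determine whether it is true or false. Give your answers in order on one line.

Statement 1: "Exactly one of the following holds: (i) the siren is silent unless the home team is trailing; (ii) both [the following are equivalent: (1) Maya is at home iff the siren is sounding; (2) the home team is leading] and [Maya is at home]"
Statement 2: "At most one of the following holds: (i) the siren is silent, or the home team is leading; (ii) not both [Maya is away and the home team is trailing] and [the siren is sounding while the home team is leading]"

Statement 1 T, Statement 2 T

Let V = "the siren is sounding" (T), R = "the home team is leading" (F), K = "Maya is at home" (T).

Statement 1: This is (¬V ∨ ¬R) ⊕ (((K ↔ V) ↔ R) ∧ K).

¬V = ¬T = F
¬R = ¬F = T
¬V ∨ ¬R = F ∨ T = T
K ↔ V = T ↔ T = T
(K ↔ V) ↔ R = T ↔ F = F
((K ↔ V) ↔ R) ∧ K = F ∧ T = F
(¬V ∨ ¬R) ⊕ (((K ↔ V) ↔ R) ∧ K) = T ⊕ F = T
Thus Statement 1 is true.

Statement 2: Parsed as (¬V ∨ R) ↑ ((¬K ∧ ¬R) ↑ (V ∧ R))

¬V = ¬T = F
¬V ∨ R = F ∨ F = F
¬K = ¬T = F
¬R = ¬F = T
¬K ∧ ¬R = F ∧ T = F
V ∧ R = T ∧ F = F
(¬K ∧ ¬R) ↑ (V ∧ R) = F ↑ F = T
(¬V ∨ R) ↑ ((¬K ∧ ¬R) ↑ (V ∧ R)) = F ↑ T = T
So Statement 2 is true.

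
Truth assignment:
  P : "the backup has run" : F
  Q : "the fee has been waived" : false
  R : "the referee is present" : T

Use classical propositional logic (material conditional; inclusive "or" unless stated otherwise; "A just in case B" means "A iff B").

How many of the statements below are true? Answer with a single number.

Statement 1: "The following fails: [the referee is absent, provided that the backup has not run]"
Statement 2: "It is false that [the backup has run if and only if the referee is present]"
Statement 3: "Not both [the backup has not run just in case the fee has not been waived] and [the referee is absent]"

3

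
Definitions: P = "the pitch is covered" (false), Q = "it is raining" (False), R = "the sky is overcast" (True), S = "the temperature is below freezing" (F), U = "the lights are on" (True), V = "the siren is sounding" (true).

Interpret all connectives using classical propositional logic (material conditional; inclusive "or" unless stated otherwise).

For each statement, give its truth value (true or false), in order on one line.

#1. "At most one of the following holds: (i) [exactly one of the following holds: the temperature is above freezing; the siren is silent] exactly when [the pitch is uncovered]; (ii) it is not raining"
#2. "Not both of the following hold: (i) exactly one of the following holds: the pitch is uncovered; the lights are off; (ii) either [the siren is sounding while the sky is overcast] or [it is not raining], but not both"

#1: This is ((~S xor ~V) <-> ~P) nand ~Q.

~S = ~F = T
~V = ~T = F
~S xor ~V = T xor F = T
~P = ~F = T
(~S xor ~V) <-> ~P = T <-> T = T
~Q = ~F = T
((~S xor ~V) <-> ~P) nand ~Q = T nand T = F
Thus #1 is false.

#2: This is (~P xor ~U) nand ((V & R) xor ~Q).

~P = ~F = T
~U = ~T = F
~P xor ~U = T xor F = T
V & R = T & T = T
~Q = ~F = T
(V & R) xor ~Q = T xor T = F
(~P xor ~U) nand ((V & R) xor ~Q) = T nand F = T
Hence #2 is true.

#1 False, #2 True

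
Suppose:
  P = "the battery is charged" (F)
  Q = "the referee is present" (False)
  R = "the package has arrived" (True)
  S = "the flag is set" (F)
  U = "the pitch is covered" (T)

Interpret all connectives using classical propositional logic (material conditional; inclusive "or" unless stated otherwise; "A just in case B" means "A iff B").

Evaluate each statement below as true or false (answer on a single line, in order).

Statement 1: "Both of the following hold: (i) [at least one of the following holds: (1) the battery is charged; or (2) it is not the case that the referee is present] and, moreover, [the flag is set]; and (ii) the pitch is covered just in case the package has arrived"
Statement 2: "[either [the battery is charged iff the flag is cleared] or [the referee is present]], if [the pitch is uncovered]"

Statement 1 F, Statement 2 T

Statement 1: In symbols: ((P | ~Q) & S) & (U <-> R)

~Q = ~F = T
P | ~Q = F | T = T
(P | ~Q) & S = T & F = F
U <-> R = T <-> T = T
((P | ~Q) & S) & (U <-> R) = F & T = F
So Statement 1 is false.

Statement 2: Parsed as ~U -> ((P <-> ~S) | Q)

~U = ~T = F
~S = ~F = T
P <-> ~S = F <-> T = F
(P <-> ~S) | Q = F | F = F
~U -> ((P <-> ~S) | Q) = F -> F = T
Hence Statement 2 is true.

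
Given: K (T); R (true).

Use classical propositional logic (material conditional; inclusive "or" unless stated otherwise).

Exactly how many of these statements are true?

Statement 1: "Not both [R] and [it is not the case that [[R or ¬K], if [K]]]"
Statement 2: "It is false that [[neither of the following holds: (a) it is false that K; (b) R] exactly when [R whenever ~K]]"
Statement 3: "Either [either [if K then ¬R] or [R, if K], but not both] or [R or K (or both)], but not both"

2

Statement 1: In symbols: R nand not (K -> (R or not K))

not K = not True = False
R or not K = True or False = True
K -> (R or not K) = True -> True = True
not (K -> (R or not K)) = not True = False
R nand not (K -> (R or not K)) = True nand False = True
Thus Statement 1 is true.

Statement 2: In symbols: not ((not K nor R) iff (not K -> R))

not K = not True = False
not K nor R = False nor True = False
not K = not True = False
not K -> R = False -> True = True
(not K nor R) iff (not K -> R) = False iff True = False
not ((not K nor R) iff (not K -> R)) = not False = True
Hence Statement 2 is true.

Statement 3: This is ((K -> not R) xor (K -> R)) xor (R or K).

not R = not True = False
K -> not R = True -> False = False
K -> R = True -> True = True
(K -> not R) xor (K -> R) = False xor True = True
R or K = True or True = True
((K -> not R) xor (K -> R)) xor (R or K) = True xor True = False
Thus Statement 3 is false.

True statements: 2 (Statement 1, Statement 2).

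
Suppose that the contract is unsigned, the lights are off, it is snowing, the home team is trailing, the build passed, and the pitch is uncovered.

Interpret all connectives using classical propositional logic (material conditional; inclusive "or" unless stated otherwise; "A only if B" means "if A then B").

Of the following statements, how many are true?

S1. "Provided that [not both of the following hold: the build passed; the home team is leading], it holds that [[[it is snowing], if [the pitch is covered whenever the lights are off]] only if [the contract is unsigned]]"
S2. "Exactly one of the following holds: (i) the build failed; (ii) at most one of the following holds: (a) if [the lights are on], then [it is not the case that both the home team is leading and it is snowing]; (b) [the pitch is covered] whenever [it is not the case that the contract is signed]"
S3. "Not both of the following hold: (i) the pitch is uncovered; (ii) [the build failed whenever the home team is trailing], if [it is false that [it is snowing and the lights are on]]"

Let U = "the build passed" (T), S = "the home team is leading" (F), Q = "the lights are on" (F), V = "the pitch is covered" (F), R = "it is snowing" (T), P = "the contract is signed" (F).

S1: Formalization: (U nand S) -> (((~Q -> V) -> R) -> ~P)

U nand S = T nand F = T
~Q = ~F = T
~Q -> V = T -> F = F
(~Q -> V) -> R = F -> T = T
~P = ~F = T
((~Q -> V) -> R) -> ~P = T -> T = T
(U nand S) -> (((~Q -> V) -> R) -> ~P) = T -> T = T
Thus S1 is true.

S2: In symbols: ~U xor ((Q -> (S nand R)) nand (~P -> V))

~U = ~T = F
S nand R = F nand T = T
Q -> (S nand R) = F -> T = T
~P = ~F = T
~P -> V = T -> F = F
(Q -> (S nand R)) nand (~P -> V) = T nand F = T
~U xor ((Q -> (S nand R)) nand (~P -> V)) = F xor T = T
Hence S2 is true.

S3: In symbols: ~V nand (~(R & Q) -> (~S -> ~U))

~V = ~F = T
R & Q = T & F = F
~(R & Q) = ~F = T
~S = ~F = T
~U = ~T = F
~S -> ~U = T -> F = F
~(R & Q) -> (~S -> ~U) = T -> F = F
~V nand (~(R & Q) -> (~S -> ~U)) = T nand F = T
So S3 is true.

True statements: 3 (S1, S2, S3).

3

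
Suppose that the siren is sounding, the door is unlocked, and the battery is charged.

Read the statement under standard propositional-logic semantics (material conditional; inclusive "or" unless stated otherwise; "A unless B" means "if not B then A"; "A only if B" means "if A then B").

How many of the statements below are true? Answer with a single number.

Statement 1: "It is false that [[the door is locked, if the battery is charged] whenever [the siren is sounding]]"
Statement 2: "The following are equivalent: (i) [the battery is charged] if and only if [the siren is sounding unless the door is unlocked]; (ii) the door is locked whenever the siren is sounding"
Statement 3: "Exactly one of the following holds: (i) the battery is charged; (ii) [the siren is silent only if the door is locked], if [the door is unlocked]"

1

Let U = "the siren is sounding" (T), K = "the battery is charged" (T), M = "the door is locked" (F).

Statement 1: This is ¬(U → (K → M)).

K → M = T → F = F
U → (K → M) = T → F = F
¬(U → (K → M)) = ¬F = T
So Statement 1 is true.

Statement 2: This is (K ↔ (U ∨ ¬M)) ↔ (U → M).

¬M = ¬F = T
U ∨ ¬M = T ∨ T = T
K ↔ (U ∨ ¬M) = T ↔ T = T
U → M = T → F = F
(K ↔ (U ∨ ¬M)) ↔ (U → M) = T ↔ F = F
So Statement 2 is false.

Statement 3: Parsed as K ⊕ (¬M → (¬U → M))

¬M = ¬F = T
¬U = ¬T = F
¬U → M = F → F = T
¬M → (¬U → M) = T → T = T
K ⊕ (¬M → (¬U → M)) = T ⊕ T = F
Hence Statement 3 is false.

Count: 1.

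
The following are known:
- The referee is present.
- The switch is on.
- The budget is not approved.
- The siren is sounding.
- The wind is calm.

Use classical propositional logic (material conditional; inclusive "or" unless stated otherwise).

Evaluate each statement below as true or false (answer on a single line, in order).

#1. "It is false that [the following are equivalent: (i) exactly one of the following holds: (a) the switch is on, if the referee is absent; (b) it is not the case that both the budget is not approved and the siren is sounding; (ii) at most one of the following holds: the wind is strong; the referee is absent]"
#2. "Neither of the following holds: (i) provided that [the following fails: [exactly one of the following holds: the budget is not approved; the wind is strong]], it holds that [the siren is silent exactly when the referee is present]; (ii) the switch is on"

#1 False, #2 False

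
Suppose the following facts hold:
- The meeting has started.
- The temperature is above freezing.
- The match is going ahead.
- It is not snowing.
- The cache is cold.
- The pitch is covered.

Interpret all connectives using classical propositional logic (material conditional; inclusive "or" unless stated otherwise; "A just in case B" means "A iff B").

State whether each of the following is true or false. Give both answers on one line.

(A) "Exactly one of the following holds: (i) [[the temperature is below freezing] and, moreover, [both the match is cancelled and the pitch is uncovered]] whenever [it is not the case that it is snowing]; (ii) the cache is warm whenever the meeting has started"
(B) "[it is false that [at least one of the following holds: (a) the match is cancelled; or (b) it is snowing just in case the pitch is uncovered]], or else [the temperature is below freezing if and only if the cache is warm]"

Let M = "it is snowing" (False), S = "the temperature is below freezing" (False), V = "the match is cancelled" (False), R = "the pitch is covered" (True), G = "the meeting has started" (True), H = "the cache is warm" (False).

(A): This is (not M -> (S and (V and not R))) xor (G -> H).

not M = not False = True
not R = not True = False
V and not R = False and False = False
S and (V and not R) = False and False = False
not M -> (S and (V and not R)) = True -> False = False
G -> H = True -> False = False
(not M -> (S and (V and not R))) xor (G -> H) = False xor False = False
Hence (A) is false.

(B): Formalization: not (V or (M iff not R)) or (S iff H)

not R = not True = False
M iff not R = False iff False = True
V or (M iff not R) = False or True = True
not (V or (M iff not R)) = not True = False
S iff H = False iff False = True
not (V or (M iff not R)) or (S iff H) = False or True = True
Hence (B) is true.

(A) false, (B) true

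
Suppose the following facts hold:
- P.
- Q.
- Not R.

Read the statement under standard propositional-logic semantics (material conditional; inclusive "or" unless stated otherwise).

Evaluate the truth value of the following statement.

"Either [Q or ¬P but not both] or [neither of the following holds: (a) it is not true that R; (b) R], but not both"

The statement is true.

In symbols: (Q xor ~P) xor (~R nor R)

~P = ~T = F
Q xor ~P = T xor F = T
~R = ~F = T
~R nor R = T nor F = F
(Q xor ~P) xor (~R nor R) = T xor F = T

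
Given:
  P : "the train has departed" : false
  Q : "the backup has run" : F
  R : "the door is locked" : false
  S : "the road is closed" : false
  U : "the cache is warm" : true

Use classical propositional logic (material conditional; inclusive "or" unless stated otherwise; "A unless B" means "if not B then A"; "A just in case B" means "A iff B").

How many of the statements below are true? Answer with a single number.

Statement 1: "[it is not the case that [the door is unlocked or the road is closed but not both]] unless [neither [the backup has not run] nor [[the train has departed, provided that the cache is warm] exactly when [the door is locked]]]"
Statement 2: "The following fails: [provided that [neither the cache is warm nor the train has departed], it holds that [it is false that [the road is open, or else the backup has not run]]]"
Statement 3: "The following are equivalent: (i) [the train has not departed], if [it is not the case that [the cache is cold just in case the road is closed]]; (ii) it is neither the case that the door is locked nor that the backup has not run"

Statement 1: Parsed as not (not R xor S) or (not Q nor ((U -> P) iff R))

not R = not False = True
not R xor S = True xor False = True
not (not R xor S) = not True = False
not Q = not False = True
U -> P = True -> False = False
(U -> P) iff R = False iff False = True
not Q nor ((U -> P) iff R) = True nor True = False
not (not R xor S) or (not Q nor ((U -> P) iff R)) = False or False = False
Thus Statement 1 is false.

Statement 2: Parsed as not ((U nor P) -> not (not S or not Q))

U nor P = True nor False = False
not S = not False = True
not Q = not False = True
not S or not Q = True or True = True
not (not S or not Q) = not True = False
(U nor P) -> not (not S or not Q) = False -> False = True
not ((U nor P) -> not (not S or not Q)) = not True = False
Hence Statement 2 is false.

Statement 3: In symbols: (not (not U iff S) -> not P) iff (R nor not Q)

not U = not True = False
not U iff S = False iff False = True
not (not U iff S) = not True = False
not P = not False = True
not (not U iff S) -> not P = False -> True = True
not Q = not False = True
R nor not Q = False nor True = False
(not (not U iff S) -> not P) iff (R nor not Q) = True iff False = False
Hence Statement 3 is false.

0 of the 3 statements are true (none).

0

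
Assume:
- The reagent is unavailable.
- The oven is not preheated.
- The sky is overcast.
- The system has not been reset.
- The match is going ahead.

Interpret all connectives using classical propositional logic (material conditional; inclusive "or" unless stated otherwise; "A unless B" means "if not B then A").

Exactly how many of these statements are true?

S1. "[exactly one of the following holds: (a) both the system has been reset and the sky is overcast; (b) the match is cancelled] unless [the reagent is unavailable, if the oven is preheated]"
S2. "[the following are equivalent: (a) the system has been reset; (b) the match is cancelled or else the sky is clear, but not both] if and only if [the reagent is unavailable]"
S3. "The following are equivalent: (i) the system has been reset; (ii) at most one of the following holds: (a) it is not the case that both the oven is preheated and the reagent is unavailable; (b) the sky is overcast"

3

Let P = "the system has been reset" (False), D = "the sky is overcast" (True), R = "the match is cancelled" (False), W = "the oven is preheated" (False), L = "the reagent is available" (False).

S1: Formalization: ((P and D) xor R) or (W -> not L)

P and D = False and True = False
(P and D) xor R = False xor False = False
not L = not False = True
W -> not L = False -> True = True
((P and D) xor R) or (W -> not L) = False or True = True
So S1 is true.

S2: In symbols: (P iff (R xor not D)) iff not L

not D = not True = False
R xor not D = False xor False = False
P iff (R xor not D) = False iff False = True
not L = not False = True
(P iff (R xor not D)) iff not L = True iff True = True
Thus S2 is true.

S3: Formalization: P iff ((W nand not L) nand D)

not L = not False = True
W nand not L = False nand True = True
(W nand not L) nand D = True nand True = False
P iff ((W nand not L) nand D) = False iff False = True
Hence S3 is true.

Count: 3.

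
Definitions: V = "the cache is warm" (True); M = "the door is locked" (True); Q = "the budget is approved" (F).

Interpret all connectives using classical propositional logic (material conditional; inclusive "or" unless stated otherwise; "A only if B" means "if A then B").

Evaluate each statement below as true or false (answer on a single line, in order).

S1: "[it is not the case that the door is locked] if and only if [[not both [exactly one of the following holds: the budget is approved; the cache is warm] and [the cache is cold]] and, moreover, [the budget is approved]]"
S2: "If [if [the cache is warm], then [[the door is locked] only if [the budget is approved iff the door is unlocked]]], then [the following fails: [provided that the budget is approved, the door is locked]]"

S1: In symbols: not M iff (((Q xor V) nand not V) and Q)

not M = not True = False
Q xor V = False xor True = True
not V = not True = False
(Q xor V) nand not V = True nand False = True
((Q xor V) nand not V) and Q = True and False = False
not M iff (((Q xor V) nand not V) and Q) = False iff False = True
Thus S1 is true.

S2: Formalization: (V -> (M -> (Q iff not M))) -> not (Q -> M)

not M = not True = False
Q iff not M = False iff False = True
M -> (Q iff not M) = True -> True = True
V -> (M -> (Q iff not M)) = True -> True = True
Q -> M = False -> True = True
not (Q -> M) = not True = False
(V -> (M -> (Q iff not M))) -> not (Q -> M) = True -> False = False
So S2 is false.

S1 true, S2 false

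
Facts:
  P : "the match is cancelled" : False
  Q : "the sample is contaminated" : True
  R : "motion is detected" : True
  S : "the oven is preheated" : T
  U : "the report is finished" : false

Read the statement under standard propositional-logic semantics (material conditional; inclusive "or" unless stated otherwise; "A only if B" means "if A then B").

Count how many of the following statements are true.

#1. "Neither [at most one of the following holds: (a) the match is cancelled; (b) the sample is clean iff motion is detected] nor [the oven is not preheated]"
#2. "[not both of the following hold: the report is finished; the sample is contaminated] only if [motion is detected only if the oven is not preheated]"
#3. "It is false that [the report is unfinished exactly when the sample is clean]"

#1: This is (P nand (not Q iff R)) nor not S.

not Q = not True = False
not Q iff R = False iff True = False
P nand (not Q iff R) = False nand False = True
not S = not True = False
(P nand (not Q iff R)) nor not S = True nor False = False
Hence #1 is false.

#2: This is (U nand Q) -> (R -> not S).

U nand Q = False nand True = True
not S = not True = False
R -> not S = True -> False = False
(U nand Q) -> (R -> not S) = True -> False = False
Thus #2 is false.

#3: Formalization: not (not U iff not Q)

not U = not False = True
not Q = not True = False
not U iff not Q = True iff False = False
not (not U iff not Q) = not False = True
Thus #3 is true.

True statements: 1 (#3).

1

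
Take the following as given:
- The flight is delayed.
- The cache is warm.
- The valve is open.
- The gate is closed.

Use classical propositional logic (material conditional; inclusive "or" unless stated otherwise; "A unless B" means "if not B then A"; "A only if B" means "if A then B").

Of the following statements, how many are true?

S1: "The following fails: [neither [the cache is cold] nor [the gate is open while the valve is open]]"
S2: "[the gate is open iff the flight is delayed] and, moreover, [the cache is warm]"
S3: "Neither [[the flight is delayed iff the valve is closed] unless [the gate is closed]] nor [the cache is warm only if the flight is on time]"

Let W = "the cache is warm" (T), V = "the gate is open" (F), S = "the valve is open" (T), M = "the flight is delayed" (T).

S1: In symbols: ~(~W nor (V & S))

~W = ~T = F
V & S = F & T = F
~W nor (V & S) = F nor F = T
~(~W nor (V & S)) = ~T = F
Thus S1 is false.

S2: Parsed as (V <-> M) & W

V <-> M = F <-> T = F
(V <-> M) & W = F & T = F
Thus S2 is false.

S3: Parsed as ((M <-> ~S) | ~V) nor (W -> ~M)

~S = ~T = F
M <-> ~S = T <-> F = F
~V = ~F = T
(M <-> ~S) | ~V = F | T = T
~M = ~T = F
W -> ~M = T -> F = F
((M <-> ~S) | ~V) nor (W -> ~M) = T nor F = F
Thus S3 is false.

Count: 0.

0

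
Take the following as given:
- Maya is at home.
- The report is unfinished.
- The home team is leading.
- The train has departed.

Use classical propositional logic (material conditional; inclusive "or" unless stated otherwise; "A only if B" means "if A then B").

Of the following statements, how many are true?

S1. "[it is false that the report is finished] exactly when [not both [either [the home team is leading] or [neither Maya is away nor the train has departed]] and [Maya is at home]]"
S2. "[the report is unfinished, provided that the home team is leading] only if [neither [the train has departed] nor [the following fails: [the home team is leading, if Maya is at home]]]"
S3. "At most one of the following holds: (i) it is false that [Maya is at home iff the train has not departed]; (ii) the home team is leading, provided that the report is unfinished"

0

Let V = "the report is finished" (F), G = "the home team is leading" (T), W = "Maya is at home" (T), P = "the train has departed" (T).

S1: In symbols: ~V <-> ((G | (~W nor P)) nand W)

~V = ~F = T
~W = ~T = F
~W nor P = F nor T = F
G | (~W nor P) = T | F = T
(G | (~W nor P)) nand W = T nand T = F
~V <-> ((G | (~W nor P)) nand W) = T <-> F = F
Hence S1 is false.

S2: Formalization: (G -> ~V) -> (P nor ~(W -> G))

~V = ~F = T
G -> ~V = T -> T = T
W -> G = T -> T = T
~(W -> G) = ~T = F
P nor ~(W -> G) = T nor F = F
(G -> ~V) -> (P nor ~(W -> G)) = T -> F = F
Thus S2 is false.

S3: This is ~(W <-> ~P) nand (~V -> G).

~P = ~T = F
W <-> ~P = T <-> F = F
~(W <-> ~P) = ~F = T
~V = ~F = T
~V -> G = T -> T = T
~(W <-> ~P) nand (~V -> G) = T nand T = F
Hence S3 is false.

True statements: 0 (none).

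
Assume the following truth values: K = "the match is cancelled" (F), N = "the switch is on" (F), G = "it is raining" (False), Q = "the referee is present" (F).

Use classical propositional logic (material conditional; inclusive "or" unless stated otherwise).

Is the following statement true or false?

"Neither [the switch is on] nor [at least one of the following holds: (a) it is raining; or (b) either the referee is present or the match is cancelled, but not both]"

Values: N=F, G=F, Q=F, K=F.
Parsed as N nor (G | (Q xor K))

Q xor K = F xor F = F
G | (Q xor K) = F | F = F
N nor (G | (Q xor K)) = F nor F = T

True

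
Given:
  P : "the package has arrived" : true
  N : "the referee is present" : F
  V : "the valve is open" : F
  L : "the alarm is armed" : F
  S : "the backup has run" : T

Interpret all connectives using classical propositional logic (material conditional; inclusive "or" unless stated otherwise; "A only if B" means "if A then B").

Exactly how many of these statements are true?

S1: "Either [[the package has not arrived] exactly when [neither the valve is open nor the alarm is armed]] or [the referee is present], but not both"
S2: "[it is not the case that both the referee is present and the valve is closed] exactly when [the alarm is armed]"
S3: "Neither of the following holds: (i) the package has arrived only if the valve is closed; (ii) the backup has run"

0

S1: This is (not P iff (V nor L)) xor N.

not P = not True = False
V nor L = False nor False = True
not P iff (V nor L) = False iff True = False
(not P iff (V nor L)) xor N = False xor False = False
So S1 is false.

S2: This is (N nand not V) iff L.

not V = not False = True
N nand not V = False nand True = True
(N nand not V) iff L = True iff False = False
So S2 is false.

S3: Parsed as (P -> not V) nor S

not V = not False = True
P -> not V = True -> True = True
(P -> not V) nor S = True nor True = False
Hence S3 is false.

Count: 0.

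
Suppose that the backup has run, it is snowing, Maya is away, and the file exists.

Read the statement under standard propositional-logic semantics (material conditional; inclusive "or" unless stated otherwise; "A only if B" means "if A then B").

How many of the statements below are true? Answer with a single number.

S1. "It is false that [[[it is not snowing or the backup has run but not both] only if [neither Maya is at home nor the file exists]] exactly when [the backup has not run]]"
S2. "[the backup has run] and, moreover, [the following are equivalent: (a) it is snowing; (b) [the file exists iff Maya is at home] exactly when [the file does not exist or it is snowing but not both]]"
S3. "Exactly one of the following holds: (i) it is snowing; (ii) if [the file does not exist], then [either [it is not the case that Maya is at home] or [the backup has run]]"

0

Let W = "it is snowing" (T), L = "the backup has run" (T), V = "Maya is at home" (F), U = "the file exists" (T).

S1: This is ¬(((¬W ⊕ L) → (V ↓ U)) ↔ ¬L).

¬W = ¬T = F
¬W ⊕ L = F ⊕ T = T
V ↓ U = F ↓ T = F
(¬W ⊕ L) → (V ↓ U) = T → F = F
¬L = ¬T = F
((¬W ⊕ L) → (V ↓ U)) ↔ ¬L = F ↔ F = T
¬(((¬W ⊕ L) → (V ↓ U)) ↔ ¬L) = ¬T = F
So S1 is false.

S2: Parsed as L ∧ (W ↔ ((U ↔ V) ↔ (¬U ⊕ W)))

U ↔ V = T ↔ F = F
¬U = ¬T = F
¬U ⊕ W = F ⊕ T = T
(U ↔ V) ↔ (¬U ⊕ W) = F ↔ T = F
W ↔ ((U ↔ V) ↔ (¬U ⊕ W)) = T ↔ F = F
L ∧ (W ↔ ((U ↔ V) ↔ (¬U ⊕ W))) = T ∧ F = F
Thus S2 is false.

S3: This is W ⊕ (¬U → (¬V ∨ L)).

¬U = ¬T = F
¬V = ¬F = T
¬V ∨ L = T ∨ T = T
¬U → (¬V ∨ L) = F → T = T
W ⊕ (¬U → (¬V ∨ L)) = T ⊕ T = F
So S3 is false.

0 of the 3 statements are true (none).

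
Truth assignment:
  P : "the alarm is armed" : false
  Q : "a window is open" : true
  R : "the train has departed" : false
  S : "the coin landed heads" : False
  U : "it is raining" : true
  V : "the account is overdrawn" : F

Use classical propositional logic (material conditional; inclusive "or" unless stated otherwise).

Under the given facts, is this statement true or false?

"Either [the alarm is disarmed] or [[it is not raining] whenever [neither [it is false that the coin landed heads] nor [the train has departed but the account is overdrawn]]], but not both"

False.

Values: P=F, S=F, R=F, V=F, U=T.
Parsed as ¬P ⊕ ((¬S ↓ (R ∧ V)) → ¬U)

¬P = ¬F = T
¬S = ¬F = T
R ∧ V = F ∧ F = F
¬S ↓ (R ∧ V) = T ↓ F = F
¬U = ¬T = F
(¬S ↓ (R ∧ V)) → ¬U = F → F = T
¬P ⊕ ((¬S ↓ (R ∧ V)) → ¬U) = T ⊕ T = F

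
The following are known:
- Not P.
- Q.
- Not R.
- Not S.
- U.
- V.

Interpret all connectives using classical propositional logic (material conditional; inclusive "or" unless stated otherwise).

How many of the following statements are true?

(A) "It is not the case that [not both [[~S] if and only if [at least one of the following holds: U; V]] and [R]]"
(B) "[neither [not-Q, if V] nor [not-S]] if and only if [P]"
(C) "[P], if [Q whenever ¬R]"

1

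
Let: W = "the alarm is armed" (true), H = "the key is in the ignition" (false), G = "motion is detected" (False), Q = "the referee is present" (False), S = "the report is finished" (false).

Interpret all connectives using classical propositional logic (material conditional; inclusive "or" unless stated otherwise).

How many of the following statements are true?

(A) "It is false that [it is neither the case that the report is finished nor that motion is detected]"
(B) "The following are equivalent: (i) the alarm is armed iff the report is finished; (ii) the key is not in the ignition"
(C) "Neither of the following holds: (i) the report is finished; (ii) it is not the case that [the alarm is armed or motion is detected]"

(A): Parsed as ¬(S ↓ G)

S ↓ G = F ↓ F = T
¬(S ↓ G) = ¬T = F
So (A) is false.

(B): Formalization: (W ↔ S) ↔ ¬H

W ↔ S = T ↔ F = F
¬H = ¬F = T
(W ↔ S) ↔ ¬H = F ↔ T = F
Hence (B) is false.

(C): This is S ↓ ¬(W ∨ G).

W ∨ G = T ∨ F = T
¬(W ∨ G) = ¬T = F
S ↓ ¬(W ∨ G) = F ↓ F = T
Hence (C) is true.

1 of the 3 statements is true ((C)).

1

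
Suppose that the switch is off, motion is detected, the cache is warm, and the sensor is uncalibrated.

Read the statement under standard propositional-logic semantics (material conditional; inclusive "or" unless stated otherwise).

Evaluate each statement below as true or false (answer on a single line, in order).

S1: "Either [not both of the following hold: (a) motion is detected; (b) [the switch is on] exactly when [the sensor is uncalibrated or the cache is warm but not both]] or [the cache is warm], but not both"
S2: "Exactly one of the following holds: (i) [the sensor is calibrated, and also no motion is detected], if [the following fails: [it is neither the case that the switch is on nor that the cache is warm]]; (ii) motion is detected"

S1 T / S2 T

Let K = "motion is detected" (True), S = "the switch is on" (False), U = "the sensor is calibrated" (False), H = "the cache is warm" (True).

S1: This is (K nand (S iff (not U xor H))) xor H.

not U = not False = True
not U xor H = True xor True = False
S iff (not U xor H) = False iff False = True
K nand (S iff (not U xor H)) = True nand True = False
(K nand (S iff (not U xor H))) xor H = False xor True = True
So S1 is true.

S2: Formalization: (not (S nor H) -> (U and not K)) xor K

S nor H = False nor True = False
not (S nor H) = not False = True
not K = not True = False
U and not K = False and False = False
not (S nor H) -> (U and not K) = True -> False = False
(not (S nor H) -> (U and not K)) xor K = False xor True = True
Hence S2 is true.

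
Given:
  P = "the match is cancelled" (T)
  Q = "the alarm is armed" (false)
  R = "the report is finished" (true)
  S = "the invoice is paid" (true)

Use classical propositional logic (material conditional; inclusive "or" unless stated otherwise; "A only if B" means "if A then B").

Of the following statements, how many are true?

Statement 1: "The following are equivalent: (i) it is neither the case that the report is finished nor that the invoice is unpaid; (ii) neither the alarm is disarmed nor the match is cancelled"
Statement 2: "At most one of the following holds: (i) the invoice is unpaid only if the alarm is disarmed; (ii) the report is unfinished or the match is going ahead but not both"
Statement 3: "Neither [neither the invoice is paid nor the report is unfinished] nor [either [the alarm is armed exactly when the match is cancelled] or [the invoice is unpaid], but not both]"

Statement 1: Parsed as (R nor not S) iff (not Q nor P)

not S = not True = False
R nor not S = True nor False = False
not Q = not False = True
not Q nor P = True nor True = False
(R nor not S) iff (not Q nor P) = False iff False = True
So Statement 1 is true.

Statement 2: In symbols: (not S -> not Q) nand (not R xor not P)

not S = not True = False
not Q = not False = True
not S -> not Q = False -> True = True
not R = not True = False
not P = not True = False
not R xor not P = False xor False = False
(not S -> not Q) nand (not R xor not P) = True nand False = True
Hence Statement 2 is true.

Statement 3: Formalization: (S nor not R) nor ((Q iff P) xor not S)

not R = not True = False
S nor not R = True nor False = False
Q iff P = False iff True = False
not S = not True = False
(Q iff P) xor not S = False xor False = False
(S nor not R) nor ((Q iff P) xor not S) = False nor False = True
Thus Statement 3 is true.

True statements: 3.

3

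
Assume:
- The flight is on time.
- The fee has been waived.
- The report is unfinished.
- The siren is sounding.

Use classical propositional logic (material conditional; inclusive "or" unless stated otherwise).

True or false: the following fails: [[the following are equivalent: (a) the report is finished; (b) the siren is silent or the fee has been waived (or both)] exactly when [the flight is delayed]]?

False

Let R = "the report is finished" (F), S = "the siren is sounding" (T), Q = "the fee has been waived" (T), P = "the flight is delayed" (F).
This is ~((R <-> (~S | Q)) <-> P).

~S = ~T = F
~S | Q = F | T = T
R <-> (~S | Q) = F <-> T = F
(R <-> (~S | Q)) <-> P = F <-> F = T
~((R <-> (~S | Q)) <-> P) = ~T = F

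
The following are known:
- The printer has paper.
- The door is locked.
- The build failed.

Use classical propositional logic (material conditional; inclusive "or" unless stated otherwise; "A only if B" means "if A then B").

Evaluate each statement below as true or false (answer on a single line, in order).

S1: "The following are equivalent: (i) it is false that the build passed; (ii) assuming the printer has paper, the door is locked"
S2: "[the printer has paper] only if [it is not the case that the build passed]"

Let V = "the build passed" (False), G = "the printer has paper" (True), S = "the door is locked" (True).

S1: Formalization: not V iff (G -> S)

not V = not False = True
G -> S = True -> True = True
not V iff (G -> S) = True iff True = True
Thus S1 is true.

S2: In symbols: G -> not V

not V = not False = True
G -> not V = True -> True = True
So S2 is true.

S1 T / S2 T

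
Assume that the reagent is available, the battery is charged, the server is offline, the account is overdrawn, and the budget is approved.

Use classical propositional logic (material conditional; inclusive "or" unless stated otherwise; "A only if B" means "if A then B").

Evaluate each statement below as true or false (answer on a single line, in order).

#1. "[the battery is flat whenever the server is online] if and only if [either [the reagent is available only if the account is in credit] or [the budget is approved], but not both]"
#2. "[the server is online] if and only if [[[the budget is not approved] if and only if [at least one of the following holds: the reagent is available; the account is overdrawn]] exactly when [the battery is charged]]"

#1 true / #2 true

Let R = "the server is online" (False), Q = "the battery is charged" (True), P = "the reagent is available" (True), S = "the account is overdrawn" (True), U = "the budget is approved" (True).

#1: In symbols: (R -> not Q) iff ((P -> not S) xor U)

not Q = not True = False
R -> not Q = False -> False = True
not S = not True = False
P -> not S = True -> False = False
(P -> not S) xor U = False xor True = True
(R -> not Q) iff ((P -> not S) xor U) = True iff True = True
Thus #1 is true.

#2: Parsed as R iff ((not U iff (P or S)) iff Q)

not U = not True = False
P or S = True or True = True
not U iff (P or S) = False iff True = False
(not U iff (P or S)) iff Q = False iff True = False
R iff ((not U iff (P or S)) iff Q) = False iff False = True
Thus #2 is true.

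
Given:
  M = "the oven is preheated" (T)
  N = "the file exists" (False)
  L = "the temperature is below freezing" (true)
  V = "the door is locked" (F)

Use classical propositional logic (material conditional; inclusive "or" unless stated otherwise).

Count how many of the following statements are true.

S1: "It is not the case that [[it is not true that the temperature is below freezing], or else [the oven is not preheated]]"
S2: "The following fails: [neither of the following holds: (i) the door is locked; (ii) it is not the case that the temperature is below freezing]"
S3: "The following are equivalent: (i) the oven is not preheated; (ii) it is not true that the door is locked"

S1: Parsed as not (not L or not M)

not L = not True = False
not M = not True = False
not L or not M = False or False = False
not (not L or not M) = not False = True
So S1 is true.

S2: Formalization: not (V nor not L)

not L = not True = False
V nor not L = False nor False = True
not (V nor not L) = not True = False
So S2 is false.

S3: Parsed as not M iff not V

not M = not True = False
not V = not False = True
not M iff not V = False iff True = False
Hence S3 is false.

1 of the 3 statements is true.

1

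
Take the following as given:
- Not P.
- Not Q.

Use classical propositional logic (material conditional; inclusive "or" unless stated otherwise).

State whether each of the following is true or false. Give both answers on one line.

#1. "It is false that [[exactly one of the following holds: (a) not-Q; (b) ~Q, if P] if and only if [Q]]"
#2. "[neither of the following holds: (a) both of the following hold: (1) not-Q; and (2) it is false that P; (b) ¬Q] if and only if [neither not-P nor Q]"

#1 false; #2 true

#1: Formalization: not ((not Q xor (P -> not Q)) iff Q)

not Q = not False = True
not Q = not False = True
P -> not Q = False -> True = True
not Q xor (P -> not Q) = True xor True = False
(not Q xor (P -> not Q)) iff Q = False iff False = True
not ((not Q xor (P -> not Q)) iff Q) = not True = False
So #1 is false.

#2: Formalization: ((not Q and not P) nor not Q) iff (not P nor Q)

not Q = not False = True
not P = not False = True
not Q and not P = True and True = True
not Q = not False = True
(not Q and not P) nor not Q = True nor True = False
not P = not False = True
not P nor Q = True nor False = False
((not Q and not P) nor not Q) iff (not P nor Q) = False iff False = True
So #2 is true.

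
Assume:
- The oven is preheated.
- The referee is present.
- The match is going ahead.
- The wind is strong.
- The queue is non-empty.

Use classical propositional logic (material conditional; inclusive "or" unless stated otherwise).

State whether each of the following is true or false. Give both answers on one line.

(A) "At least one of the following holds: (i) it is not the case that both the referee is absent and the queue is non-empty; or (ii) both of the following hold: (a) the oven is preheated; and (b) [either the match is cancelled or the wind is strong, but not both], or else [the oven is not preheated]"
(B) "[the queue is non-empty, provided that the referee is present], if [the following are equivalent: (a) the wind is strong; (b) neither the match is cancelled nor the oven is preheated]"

Let Q = "the referee is present" (T), U = "the queue is empty" (F), P = "the oven is preheated" (T), R = "the match is cancelled" (F), S = "the wind is strong" (T).

(A): Parsed as (~Q nand ~U) | (P & ((R xor S) | ~P))

~Q = ~T = F
~U = ~F = T
~Q nand ~U = F nand T = T
R xor S = F xor T = T
~P = ~T = F
(R xor S) | ~P = T | F = T
P & ((R xor S) | ~P) = T & T = T
(~Q nand ~U) | (P & ((R xor S) | ~P)) = T | T = T
So (A) is true.

(B): This is (S <-> (R nor P)) -> (Q -> ~U).

R nor P = F nor T = F
S <-> (R nor P) = T <-> F = F
~U = ~F = T
Q -> ~U = T -> T = T
(S <-> (R nor P)) -> (Q -> ~U) = F -> T = T
Thus (B) is true.

(A) True / (B) True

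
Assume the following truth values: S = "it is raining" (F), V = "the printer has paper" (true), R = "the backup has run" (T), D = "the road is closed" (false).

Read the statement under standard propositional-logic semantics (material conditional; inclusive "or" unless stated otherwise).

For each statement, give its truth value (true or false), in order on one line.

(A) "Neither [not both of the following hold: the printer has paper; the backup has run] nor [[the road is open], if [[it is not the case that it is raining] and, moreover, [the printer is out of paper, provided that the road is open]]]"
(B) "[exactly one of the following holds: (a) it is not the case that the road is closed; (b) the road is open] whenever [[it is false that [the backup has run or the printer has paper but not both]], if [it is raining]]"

(A) false; (B) false

(A): In symbols: (V ↑ R) ↓ ((¬S ∧ (¬D → ¬V)) → ¬D)

V ↑ R = T ↑ T = F
¬S = ¬F = T
¬D = ¬F = T
¬V = ¬T = F
¬D → ¬V = T → F = F
¬S ∧ (¬D → ¬V) = T ∧ F = F
¬D = ¬F = T
(¬S ∧ (¬D → ¬V)) → ¬D = F → T = T
(V ↑ R) ↓ ((¬S ∧ (¬D → ¬V)) → ¬D) = F ↓ T = F
So (A) is false.

(B): Formalization: (S → ¬(R ⊕ V)) → (¬D ⊕ ¬D)

R ⊕ V = T ⊕ T = F
¬(R ⊕ V) = ¬F = T
S → ¬(R ⊕ V) = F → T = T
¬D = ¬F = T
¬D = ¬F = T
¬D ⊕ ¬D = T ⊕ T = F
(S → ¬(R ⊕ V)) → (¬D ⊕ ¬D) = T → F = F
Thus (B) is false.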